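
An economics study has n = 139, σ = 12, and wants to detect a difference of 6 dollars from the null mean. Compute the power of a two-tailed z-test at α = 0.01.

SE = σ/√n = 12/√139 = 1.018. Non-centrality λ = d/SE = 6/1.018 = 5.895. Power ≈ Φ(λ - z_{α/2}) = Φ(5.895 - 2.576) = Φ(3.319) = 1.0.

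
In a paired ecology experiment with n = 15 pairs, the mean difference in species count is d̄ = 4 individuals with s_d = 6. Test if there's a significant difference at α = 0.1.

t = d̄/(s_d/√n) = 4/(6/√15) = 2.582. df = 14, critical t = ±1.761. Reject H₀.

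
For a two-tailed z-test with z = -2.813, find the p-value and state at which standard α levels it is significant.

p = 2·P(Z > |-2.813|) = 2·(1 - Φ(2.813)) ≈ 0.0049. Significant at α = 0.1; Significant at α = 0.05; Significant at α = 0.01.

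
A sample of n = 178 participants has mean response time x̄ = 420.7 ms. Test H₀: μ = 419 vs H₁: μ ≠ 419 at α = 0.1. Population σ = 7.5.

z = (x̄ - μ₀)/(σ/√n) = (420.7 - 419)/(7.5/√178) = 3.024. Critical value: ±1.645. Since |3.024| > 1.645, Reject H₀.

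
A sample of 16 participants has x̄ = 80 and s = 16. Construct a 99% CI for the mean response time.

CI = x̄ ± t*(s/√n) = 80 ± 2.947(16/√16) = (68.21, 91.79)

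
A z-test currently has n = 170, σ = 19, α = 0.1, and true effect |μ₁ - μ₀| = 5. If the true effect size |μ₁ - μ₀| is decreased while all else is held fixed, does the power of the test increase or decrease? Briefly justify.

Power decreases: a smaller true effect decreases the non-centrality λ = |μ₁ - μ₀|/(σ/√n).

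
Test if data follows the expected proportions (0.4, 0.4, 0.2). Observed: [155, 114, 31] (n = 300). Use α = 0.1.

Expected: [120.0, 120.0, 60.0]. χ² = 24.525. df = 2, critical = 4.605. Reject H₀.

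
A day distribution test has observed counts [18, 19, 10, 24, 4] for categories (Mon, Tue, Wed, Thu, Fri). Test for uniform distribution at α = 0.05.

Expected = 15 each. χ² = Σ(O-E)²/E = 16.8. df = 4, critical value = 9.488. Reject H₀.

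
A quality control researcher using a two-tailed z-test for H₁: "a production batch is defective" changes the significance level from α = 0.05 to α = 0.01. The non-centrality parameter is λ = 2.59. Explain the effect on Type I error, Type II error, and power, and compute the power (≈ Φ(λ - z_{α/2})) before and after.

Decreasing α from 0.05 to 0.01:
• Type I error rate decreases (α is the Type I rate by definition).
• Critical value moves from z_{α/2} = 1.96 to 2.576, so power = Φ(λ - z_{α/2}) goes from Φ(2.59 - 1.96) = 0.736 to Φ(2.59 - 2.576) = 0.506.
• Type II error rate β = 1 - power therefore increases (0.264 → 0.494).
Appropriate when false positives are costly — here, scrapping a good batch — wasted material and cost for no reason.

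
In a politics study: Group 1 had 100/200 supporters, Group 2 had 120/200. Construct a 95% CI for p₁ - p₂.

p̂₁ = 0.5, p̂₂ = 0.6. Difference = -0.1. CI = (-0.197, -0.003)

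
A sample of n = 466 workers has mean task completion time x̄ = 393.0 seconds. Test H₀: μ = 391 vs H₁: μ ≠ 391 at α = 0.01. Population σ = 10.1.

z = (x̄ - μ₀)/(σ/√n) = (393.0 - 391)/(10.1/√466) = 4.275. Critical value: ±2.576. Since |4.275| > 2.576, Reject H₀.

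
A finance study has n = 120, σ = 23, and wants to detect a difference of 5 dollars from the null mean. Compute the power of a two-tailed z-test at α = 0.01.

SE = σ/√n = 23/√120 = 2.1. Non-centrality λ = d/SE = 5/2.1 = 2.381. Power ≈ Φ(λ - z_{α/2}) = Φ(2.381 - 2.576) = Φ(-0.195) = 0.423.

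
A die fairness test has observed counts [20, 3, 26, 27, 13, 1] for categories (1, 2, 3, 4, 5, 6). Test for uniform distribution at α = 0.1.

Expected = 15 each. χ² = Σ(O-E)²/E = 42.267. df = 5, critical value = 9.236. Reject H₀.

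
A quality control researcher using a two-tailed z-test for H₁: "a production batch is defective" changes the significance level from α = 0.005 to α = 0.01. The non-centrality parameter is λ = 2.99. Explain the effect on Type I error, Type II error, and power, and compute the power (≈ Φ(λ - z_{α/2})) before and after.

Increasing α from 0.005 to 0.01:
• Type I error rate increases (α is the Type I rate by definition).
• Critical value moves from z_{α/2} = 2.807 to 2.576, so power = Φ(λ - z_{α/2}) goes from Φ(2.99 - 2.807) = 0.573 to Φ(2.99 - 2.576) = 0.661.
• Type II error rate β = 1 - power therefore decreases (0.427 → 0.339).
Appropriate when false negatives are costly — here, shipping a defective batch — faulty products reach customers.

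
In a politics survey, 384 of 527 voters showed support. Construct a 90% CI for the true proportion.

p̂ = 0.729. CI = p̂ ± z*√(p̂(1-p̂)/n) = (0.697, 0.761)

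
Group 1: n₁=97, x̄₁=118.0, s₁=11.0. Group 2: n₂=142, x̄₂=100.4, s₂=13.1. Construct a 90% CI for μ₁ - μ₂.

Difference = 17.6. SE = √(11.0²/97 + 13.1²/142) = 1.567. CI = (15.02, 20.18)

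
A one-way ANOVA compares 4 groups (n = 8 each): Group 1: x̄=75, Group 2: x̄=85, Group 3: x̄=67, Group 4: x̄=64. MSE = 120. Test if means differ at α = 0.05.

Grand mean = 72.75. SS_between = 2118.0, MS_between = 706.0. F = 5.883, F_crit ≈ 2.947. Reject H₀.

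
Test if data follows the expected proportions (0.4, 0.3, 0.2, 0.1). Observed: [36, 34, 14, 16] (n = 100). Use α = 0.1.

Expected: [40.0, 30.0, 20.0, 10.0]. χ² = 6.333. df = 3, critical = 6.251. Reject H₀.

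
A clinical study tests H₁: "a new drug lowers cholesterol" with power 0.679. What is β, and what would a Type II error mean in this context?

β = 1 - power = 1 - 0.679 = 0.321. A Type II error is failing to reject H₀ when H₀ is false (false negative) — here, failing to conclude that a new drug lowers cholesterol when in fact it is true. Consequence: shelving an effective drug — patients miss out on a treatment that would have helped.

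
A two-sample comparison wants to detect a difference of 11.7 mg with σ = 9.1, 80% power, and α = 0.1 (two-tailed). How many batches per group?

n per group = 2(z_α/2 + z_β)²σ²/d² = 2×(1.645 + 0.84)²×9.1²/11.7² = 7.5 → n = 8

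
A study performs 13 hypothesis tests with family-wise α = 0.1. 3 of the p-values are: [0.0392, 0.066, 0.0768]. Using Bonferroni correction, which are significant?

Bonferroni α = 0.1/13 = 0.00769. None of the given p-values are significant.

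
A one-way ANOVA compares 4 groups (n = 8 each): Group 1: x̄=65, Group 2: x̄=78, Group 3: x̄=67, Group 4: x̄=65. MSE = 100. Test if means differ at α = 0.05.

Grand mean = 68.75. SS_between = 934.0, MS_between = 311.33. F = 3.113, F_crit ≈ 2.947. Reject H₀.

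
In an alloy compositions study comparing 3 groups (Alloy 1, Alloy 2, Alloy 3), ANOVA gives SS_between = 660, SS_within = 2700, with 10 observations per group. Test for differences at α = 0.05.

df_between = 2, df_within = 27. F = MS_between/MS_within = 330.0/100.0 = 3.3. F_crit ≈ 3.354. Fail to reject H₀.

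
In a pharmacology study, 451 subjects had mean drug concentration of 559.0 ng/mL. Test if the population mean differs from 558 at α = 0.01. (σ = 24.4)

z = (x̄ - μ₀)/(σ/√n) = (559.0 - 558)/(24.4/√451) = 0.87. Critical value: ±2.576. Since |0.87| ≤ 2.576, Fail to reject H₀.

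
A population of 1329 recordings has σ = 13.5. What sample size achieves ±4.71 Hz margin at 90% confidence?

Without FPC: n₀ = (1.645×13.5/4.71)² = 22.231. With FPC: n = n₀N/(n₀+N-1) = 21.9 → n = 22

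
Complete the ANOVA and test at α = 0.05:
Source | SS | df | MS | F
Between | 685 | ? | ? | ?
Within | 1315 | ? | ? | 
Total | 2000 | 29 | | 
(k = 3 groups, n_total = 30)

df_between = 2, df_within = 27. MS_between = 342.5, MS_within = 48.7. F = 7.032, F_crit ≈ 3.354. Reject H₀.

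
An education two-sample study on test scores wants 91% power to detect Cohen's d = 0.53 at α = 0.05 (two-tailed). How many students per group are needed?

z_{α/2} = 1.96, z_β = Φ⁻¹(0.91) = 1.341. For medium effect (d = 0.53): n per group = 2(z_{α/2} + z_β)²/d² = 2(1.96 + 1.341)²/0.53² = 77.6 → 78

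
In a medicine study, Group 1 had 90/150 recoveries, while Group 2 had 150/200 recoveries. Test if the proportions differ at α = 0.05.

p̂₁ = 0.6, p̂₂ = 0.75, pooled p̂ = 0.686. z = -2.991. Critical: ±1.96. Reject H₀.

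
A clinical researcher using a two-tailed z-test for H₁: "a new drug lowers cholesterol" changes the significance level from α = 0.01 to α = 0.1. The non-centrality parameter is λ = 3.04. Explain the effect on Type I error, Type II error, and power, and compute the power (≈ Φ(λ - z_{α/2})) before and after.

Increasing α from 0.01 to 0.1:
• Type I error rate increases (α is the Type I rate by definition).
• Critical value moves from z_{α/2} = 2.576 to 1.645, so power = Φ(λ - z_{α/2}) goes from Φ(3.04 - 2.576) = 0.679 to Φ(3.04 - 1.645) = 0.918.
• Type II error rate β = 1 - power therefore decreases (0.321 → 0.082).
Appropriate when false negatives are costly — here, shelving an effective drug — patients miss out on a treatment that would have helped.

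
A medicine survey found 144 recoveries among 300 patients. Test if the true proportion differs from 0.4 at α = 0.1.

p̂ = 0.48, p₀ = 0.4. z = (p̂ - p₀)/√(p₀(1-p₀)/n) = 2.828. Critical: ±1.645. Reject H₀.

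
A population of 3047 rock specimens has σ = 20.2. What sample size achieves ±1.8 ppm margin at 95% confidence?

Without FPC: n₀ = (1.96×20.2/1.8)² = 483.804. With FPC: n = n₀N/(n₀+N-1) = 417.6 → n = 418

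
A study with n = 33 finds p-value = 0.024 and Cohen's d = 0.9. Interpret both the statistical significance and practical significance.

Statistically significant (p = 0.024 < 0.05). Cohen's d = 0.9 indicates a large effect size. Both statistical and practical significance should be considered.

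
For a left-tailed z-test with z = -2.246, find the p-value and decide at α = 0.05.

p = P(Z < -2.246) = Φ(-2.246) ≈ 0.0124. Since p < 0.05, reject H₀ (significant) at α = 0.05.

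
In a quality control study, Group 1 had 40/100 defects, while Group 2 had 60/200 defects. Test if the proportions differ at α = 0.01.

p̂₁ = 0.4, p̂₂ = 0.3, pooled p̂ = 0.333. z = 1.732. Critical: ±2.576. Fail to reject H₀.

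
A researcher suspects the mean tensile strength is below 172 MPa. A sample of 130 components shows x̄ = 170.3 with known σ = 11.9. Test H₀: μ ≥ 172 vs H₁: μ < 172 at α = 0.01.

z = -1.629. Critical value: -2.33. Fail to reject H₀.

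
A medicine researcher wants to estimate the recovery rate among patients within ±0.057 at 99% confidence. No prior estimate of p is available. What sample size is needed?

Conservative approach: use p = 0.5 (maximizes p(1-p) = 0.25). n = z²(0.25)/E² = 2.576²×0.25/0.057² = 510.6 → n = 511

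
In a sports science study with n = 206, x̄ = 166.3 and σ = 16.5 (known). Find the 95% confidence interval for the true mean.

CI = x̄ ± z*(σ/√n) = 166.3 ± 1.96(16.5/√206) = 166.3 ± 2.25 = (164.05, 168.55)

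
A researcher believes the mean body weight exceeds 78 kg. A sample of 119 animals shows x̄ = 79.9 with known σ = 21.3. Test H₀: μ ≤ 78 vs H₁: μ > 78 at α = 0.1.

z = 0.973. Critical value: 1.28. Fail to reject H₀.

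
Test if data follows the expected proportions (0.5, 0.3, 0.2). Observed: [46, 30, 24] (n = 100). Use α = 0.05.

Expected: [50.0, 30.0, 20.0]. χ² = 1.12. df = 2, critical = 5.991. Fail to reject H₀.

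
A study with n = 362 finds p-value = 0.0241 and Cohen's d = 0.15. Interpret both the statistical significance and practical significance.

Statistically significant (p = 0.0241 < 0.05). Cohen's d = 0.15 indicates a very small effect size. Both statistical and practical significance should be considered.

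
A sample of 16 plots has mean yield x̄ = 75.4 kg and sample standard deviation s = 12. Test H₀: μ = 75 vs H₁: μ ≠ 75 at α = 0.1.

t = (x̄ - μ₀)/(s/√n) = (75.4 - 75)/(12/√16) = 0.133. df = 15, critical t = ±1.753. Fail to reject H₀.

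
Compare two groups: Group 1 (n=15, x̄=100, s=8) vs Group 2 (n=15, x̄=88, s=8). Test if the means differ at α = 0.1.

Pooled sp = 8.0. t = 4.108, df = 28. Critical t = ±1.701. Reject H₀.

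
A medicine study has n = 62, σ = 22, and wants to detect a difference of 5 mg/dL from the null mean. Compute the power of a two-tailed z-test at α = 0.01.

SE = σ/√n = 22/√62 = 2.794. Non-centrality λ = d/SE = 5/2.794 = 1.79. Power ≈ Φ(λ - z_{α/2}) = Φ(1.79 - 2.576) = Φ(-0.786) = 0.216.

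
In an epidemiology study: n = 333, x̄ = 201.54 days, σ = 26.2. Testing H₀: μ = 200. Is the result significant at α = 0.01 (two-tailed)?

z = (201.54 - 200)/(26.2/√333) = 1.073. Since |z| ≤ 2.576, not significant at α = 0.01.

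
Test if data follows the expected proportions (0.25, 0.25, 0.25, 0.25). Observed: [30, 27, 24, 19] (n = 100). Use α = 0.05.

Expected: [25.0, 25.0, 25.0, 25.0]. χ² = 2.64. df = 3, critical = 7.815. Fail to reject H₀.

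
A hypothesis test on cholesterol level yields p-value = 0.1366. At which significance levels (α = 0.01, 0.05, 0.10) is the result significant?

p = 0.1366. Not significant at any of the given levels.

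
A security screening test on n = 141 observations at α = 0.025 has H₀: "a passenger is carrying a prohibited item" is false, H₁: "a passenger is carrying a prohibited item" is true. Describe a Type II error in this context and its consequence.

Type II error: failing to reject H₀ when it is false — concluding that a passenger is carrying a prohibited item is not supported when in fact it is. Consequence: letting a prohibited item through — security breach.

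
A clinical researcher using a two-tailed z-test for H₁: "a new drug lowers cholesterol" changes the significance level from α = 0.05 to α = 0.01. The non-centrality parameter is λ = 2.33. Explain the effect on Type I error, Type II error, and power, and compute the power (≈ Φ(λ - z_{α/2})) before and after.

Decreasing α from 0.05 to 0.01:
• Type I error rate decreases (α is the Type I rate by definition).
• Critical value moves from z_{α/2} = 1.96 to 2.576, so power = Φ(λ - z_{α/2}) goes from Φ(2.33 - 1.96) = 0.644 to Φ(2.33 - 2.576) = 0.403.
• Type II error rate β = 1 - power therefore increases (0.356 → 0.597).
Appropriate when false positives are costly — here, approving an ineffective drug — patients take a useless medication and may skip effective alternatives.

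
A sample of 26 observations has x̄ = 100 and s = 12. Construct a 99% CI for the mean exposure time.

CI = x̄ ± t*(s/√n) = 100 ± 2.787(12/√26) = (93.44, 106.56)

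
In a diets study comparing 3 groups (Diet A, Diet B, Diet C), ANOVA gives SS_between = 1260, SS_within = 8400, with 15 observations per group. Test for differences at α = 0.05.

df_between = 2, df_within = 42. F = MS_between/MS_within = 630.0/200.0 = 3.15. F_crit ≈ 3.22. Fail to reject H₀.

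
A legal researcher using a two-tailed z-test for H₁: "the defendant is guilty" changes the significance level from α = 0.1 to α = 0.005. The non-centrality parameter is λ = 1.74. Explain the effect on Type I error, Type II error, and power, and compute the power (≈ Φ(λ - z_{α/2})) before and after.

Decreasing α from 0.1 to 0.005:
• Type I error rate decreases (α is the Type I rate by definition).
• Critical value moves from z_{α/2} = 1.645 to 2.807, so power = Φ(λ - z_{α/2}) goes from Φ(1.74 - 1.645) = 0.538 to Φ(1.74 - 2.807) = 0.143.
• Type II error rate β = 1 - power therefore increases (0.462 → 0.857).
Appropriate when false positives are costly — here, convicting an innocent person.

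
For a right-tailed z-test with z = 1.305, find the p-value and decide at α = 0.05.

p = P(Z > 1.305) = 1 - Φ(1.305) ≈ 0.0959. Since p ≥ 0.05, fail to reject H₀ (not significant) at α = 0.05.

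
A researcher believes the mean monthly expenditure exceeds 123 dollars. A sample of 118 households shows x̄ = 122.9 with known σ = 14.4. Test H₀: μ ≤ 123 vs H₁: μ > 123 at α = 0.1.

z = -0.075. Critical value: 1.28. Fail to reject H₀.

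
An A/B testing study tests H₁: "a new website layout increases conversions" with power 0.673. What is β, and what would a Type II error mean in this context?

β = 1 - power = 1 - 0.673 = 0.327. A Type II error is failing to reject H₀ when H₀ is false (false negative) — here, failing to conclude that a new website layout increases conversions when in fact it is true. Consequence: discarding a layout that would have improved conversions — lost revenue.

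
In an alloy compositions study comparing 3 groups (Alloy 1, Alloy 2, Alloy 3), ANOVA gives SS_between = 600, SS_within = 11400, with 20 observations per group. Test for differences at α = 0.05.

df_between = 2, df_within = 57. F = MS_between/MS_within = 300.0/200.0 = 1.5. F_crit ≈ 3.159. Fail to reject H₀.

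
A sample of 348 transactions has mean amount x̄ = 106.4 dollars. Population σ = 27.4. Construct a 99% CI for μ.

CI = x̄ ± z*(σ/√n) = 106.4 ± 2.576(27.4/√348) = 106.4 ± 3.78 = (102.62, 110.18)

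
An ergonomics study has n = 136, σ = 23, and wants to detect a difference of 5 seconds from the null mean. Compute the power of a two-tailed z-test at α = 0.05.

SE = σ/√n = 23/√136 = 1.972. Non-centrality λ = d/SE = 5/1.972 = 2.535. Power ≈ Φ(λ - z_{α/2}) = Φ(2.535 - 1.96) = Φ(0.575) = 0.717.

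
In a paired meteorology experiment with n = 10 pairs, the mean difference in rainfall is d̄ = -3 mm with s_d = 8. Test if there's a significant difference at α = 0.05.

t = d̄/(s_d/√n) = -3/(8/√10) = -1.186. df = 9, critical t = ±2.262. Fail to reject H₀.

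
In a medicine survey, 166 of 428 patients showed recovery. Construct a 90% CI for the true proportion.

p̂ = 0.388. CI = p̂ ± z*√(p̂(1-p̂)/n) = (0.349, 0.427)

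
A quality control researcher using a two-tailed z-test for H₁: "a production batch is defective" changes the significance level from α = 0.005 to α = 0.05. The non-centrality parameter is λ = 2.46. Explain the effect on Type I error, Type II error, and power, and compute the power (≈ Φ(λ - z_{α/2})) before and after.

Increasing α from 0.005 to 0.05:
• Type I error rate increases (α is the Type I rate by definition).
• Critical value moves from z_{α/2} = 2.807 to 1.96, so power = Φ(λ - z_{α/2}) goes from Φ(2.46 - 2.807) = 0.364 to Φ(2.46 - 1.96) = 0.691.
• Type II error rate β = 1 - power therefore decreases (0.636 → 0.309).
Appropriate when false negatives are costly — here, shipping a defective batch — faulty products reach customers.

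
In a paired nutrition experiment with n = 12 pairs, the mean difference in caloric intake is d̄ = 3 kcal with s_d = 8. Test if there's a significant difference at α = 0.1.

t = d̄/(s_d/√n) = 3/(8/√12) = 1.299. df = 11, critical t = ±1.796. Fail to reject H₀.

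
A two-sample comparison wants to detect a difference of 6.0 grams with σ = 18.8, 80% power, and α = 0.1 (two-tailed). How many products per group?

n per group = 2(z_α/2 + z_β)²σ²/d² = 2×(1.645 + 0.84)²×18.8²/6.0² = 121.3 → n = 122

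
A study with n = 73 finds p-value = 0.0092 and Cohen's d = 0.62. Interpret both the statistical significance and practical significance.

Statistically significant (p = 0.0092 < 0.05). Cohen's d = 0.62 indicates a medium effect size. Both statistical and practical significance should be considered.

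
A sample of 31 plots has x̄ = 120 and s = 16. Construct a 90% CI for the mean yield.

CI = x̄ ± t*(s/√n) = 120 ± 1.697(16/√31) = (115.12, 124.88)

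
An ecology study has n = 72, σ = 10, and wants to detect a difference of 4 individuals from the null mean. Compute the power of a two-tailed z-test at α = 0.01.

SE = σ/√n = 10/√72 = 1.179. Non-centrality λ = d/SE = 4/1.179 = 3.394. Power ≈ Φ(λ - z_{α/2}) = Φ(3.394 - 2.576) = Φ(0.818) = 0.793.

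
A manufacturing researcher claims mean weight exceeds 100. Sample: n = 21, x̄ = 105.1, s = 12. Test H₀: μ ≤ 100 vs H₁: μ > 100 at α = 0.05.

t = (105.1 - 100)/(12/√21) = 1.948, df = 20. Critical t = 1.725. Reject H₀.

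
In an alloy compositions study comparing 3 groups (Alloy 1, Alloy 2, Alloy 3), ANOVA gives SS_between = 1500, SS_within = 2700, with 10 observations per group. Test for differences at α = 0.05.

df_between = 2, df_within = 27. F = MS_between/MS_within = 750.0/100.0 = 7.5. F_crit ≈ 3.354. Reject H₀. At least one mean differs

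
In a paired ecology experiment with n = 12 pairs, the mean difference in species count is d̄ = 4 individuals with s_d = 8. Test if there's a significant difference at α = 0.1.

t = d̄/(s_d/√n) = 4/(8/√12) = 1.732. df = 11, critical t = ±1.796. Fail to reject H₀.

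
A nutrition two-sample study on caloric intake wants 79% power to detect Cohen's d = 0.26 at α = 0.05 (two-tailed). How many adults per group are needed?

z_{α/2} = 1.96, z_β = Φ⁻¹(0.79) = 0.806. For small effect (d = 0.26): n per group = 2(z_{α/2} + z_β)²/d² = 2(1.96 + 0.806)²/0.26² = 226.4 → 227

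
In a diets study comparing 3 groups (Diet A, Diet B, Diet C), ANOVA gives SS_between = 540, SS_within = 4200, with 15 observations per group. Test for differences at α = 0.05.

df_between = 2, df_within = 42. F = MS_between/MS_within = 270.0/100.0 = 2.7. F_crit ≈ 3.22. Fail to reject H₀.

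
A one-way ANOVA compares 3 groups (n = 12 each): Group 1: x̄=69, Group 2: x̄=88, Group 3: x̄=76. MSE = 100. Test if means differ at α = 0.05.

Grand mean = 77.67. SS_between = 2216.0, MS_between = 1108.0. F = 11.08, F_crit ≈ 3.285. Reject H₀.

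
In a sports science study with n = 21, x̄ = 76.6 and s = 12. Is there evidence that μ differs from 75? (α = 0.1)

t = (x̄ - μ₀)/(s/√n) = (76.6 - 75)/(12/√21) = 0.611. df = 20, critical t = ±1.725. Fail to reject H₀.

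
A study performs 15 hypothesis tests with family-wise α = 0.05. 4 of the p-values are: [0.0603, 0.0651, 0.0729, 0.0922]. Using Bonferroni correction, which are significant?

Bonferroni α = 0.05/15 = 0.00333. None of the given p-values are significant.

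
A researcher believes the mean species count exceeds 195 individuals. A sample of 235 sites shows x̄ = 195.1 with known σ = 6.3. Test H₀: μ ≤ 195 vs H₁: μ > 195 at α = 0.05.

z = 0.243. Critical value: 1.645. Fail to reject H₀.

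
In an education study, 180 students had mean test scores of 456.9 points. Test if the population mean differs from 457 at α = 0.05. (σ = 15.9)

z = (x̄ - μ₀)/(σ/√n) = (456.9 - 457)/(15.9/√180) = -0.084. Critical value: ±1.96. Since |-0.084| ≤ 1.96, Fail to reject H₀.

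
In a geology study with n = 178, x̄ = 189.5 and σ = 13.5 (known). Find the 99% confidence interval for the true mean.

CI = x̄ ± z*(σ/√n) = 189.5 ± 2.576(13.5/√178) = 189.5 ± 2.61 = (186.89, 192.11)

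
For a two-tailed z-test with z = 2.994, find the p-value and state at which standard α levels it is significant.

p = 2·P(Z > |2.994|) = 2·(1 - Φ(2.994)) ≈ 0.0028. Significant at α = 0.1; Significant at α = 0.05; Significant at α = 0.01.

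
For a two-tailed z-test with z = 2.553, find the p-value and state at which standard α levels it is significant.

p = 2·P(Z > |2.553|) = 2·(1 - Φ(2.553)) ≈ 0.0107. Significant at α = 0.1; Significant at α = 0.05.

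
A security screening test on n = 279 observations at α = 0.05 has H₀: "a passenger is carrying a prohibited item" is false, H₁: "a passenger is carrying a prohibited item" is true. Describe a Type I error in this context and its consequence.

Type I error: rejecting H₀ when it is true — concluding that a passenger is carrying a prohibited item when in fact it is not. Consequence: detaining an innocent passenger — delay and inconvenience.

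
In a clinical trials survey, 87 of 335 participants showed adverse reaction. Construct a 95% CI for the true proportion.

p̂ = 0.26. CI = p̂ ± z*√(p̂(1-p̂)/n) = (0.213, 0.307)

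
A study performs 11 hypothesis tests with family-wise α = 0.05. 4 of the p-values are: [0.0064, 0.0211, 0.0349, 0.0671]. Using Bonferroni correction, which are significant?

Bonferroni α = 0.05/11 = 0.00455. None of the given p-values are significant.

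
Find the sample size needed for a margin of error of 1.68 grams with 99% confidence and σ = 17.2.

n = (z*σ/E)² = (2.576×17.2/1.68)² = 695.6 → n = 696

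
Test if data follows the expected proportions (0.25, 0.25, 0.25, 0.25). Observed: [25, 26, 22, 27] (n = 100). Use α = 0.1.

Expected: [25.0, 25.0, 25.0, 25.0]. χ² = 0.56. df = 3, critical = 6.251. Fail to reject H₀.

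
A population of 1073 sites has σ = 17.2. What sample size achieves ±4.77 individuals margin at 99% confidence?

Without FPC: n₀ = (2.576×17.2/4.77)² = 86.28. With FPC: n = n₀N/(n₀+N-1) = 79.9 → n = 80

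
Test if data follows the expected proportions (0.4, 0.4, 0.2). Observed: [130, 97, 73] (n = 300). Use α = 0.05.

Expected: [120.0, 120.0, 60.0]. χ² = 8.058. df = 2, critical = 5.991. Reject H₀.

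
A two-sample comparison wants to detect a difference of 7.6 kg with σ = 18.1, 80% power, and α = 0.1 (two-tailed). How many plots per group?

n per group = 2(z_α/2 + z_β)²σ²/d² = 2×(1.645 + 0.84)²×18.1²/7.6² = 70.1 → n = 71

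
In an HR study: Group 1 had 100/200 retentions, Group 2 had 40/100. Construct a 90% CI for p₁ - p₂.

p̂₁ = 0.5, p̂₂ = 0.4. Difference = 0.1. CI = (0.001, 0.199)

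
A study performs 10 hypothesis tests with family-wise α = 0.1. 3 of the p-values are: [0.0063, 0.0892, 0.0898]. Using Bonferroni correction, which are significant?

Bonferroni α = 0.1/10 = 0.01. Significant p-values: [0.0063]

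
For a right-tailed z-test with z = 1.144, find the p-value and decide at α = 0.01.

p = P(Z > 1.144) = 1 - Φ(1.144) ≈ 0.1263. Since p ≥ 0.01, fail to reject H₀ (not significant) at α = 0.01.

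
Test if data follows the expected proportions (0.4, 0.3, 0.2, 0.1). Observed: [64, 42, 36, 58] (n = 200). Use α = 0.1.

Expected: [80.0, 60.0, 40.0, 20.0]. χ² = 81.2. df = 3, critical = 6.251. Reject H₀.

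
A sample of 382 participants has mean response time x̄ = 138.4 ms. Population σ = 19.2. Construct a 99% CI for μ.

CI = x̄ ± z*(σ/√n) = 138.4 ± 2.576(19.2/√382) = 138.4 ± 2.53 = (135.87, 140.93)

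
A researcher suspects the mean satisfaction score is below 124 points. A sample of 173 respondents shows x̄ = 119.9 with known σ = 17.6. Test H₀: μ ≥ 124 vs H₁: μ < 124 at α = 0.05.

z = -3.064. Critical value: -1.645. Reject H₀.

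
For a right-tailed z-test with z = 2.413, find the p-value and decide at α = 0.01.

p = P(Z > 2.413) = 1 - Φ(2.413) ≈ 0.0079. Since p < 0.01, reject H₀ (significant) at α = 0.01.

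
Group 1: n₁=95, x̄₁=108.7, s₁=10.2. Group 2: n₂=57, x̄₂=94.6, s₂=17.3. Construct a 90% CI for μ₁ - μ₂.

Difference = 14.1. SE = √(10.2²/95 + 17.3²/57) = 2.519. CI = (9.96, 18.24)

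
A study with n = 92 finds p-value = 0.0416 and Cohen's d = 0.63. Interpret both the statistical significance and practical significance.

Statistically significant (p = 0.0416 < 0.05). Cohen's d = 0.63 indicates a medium effect size. Both statistical and practical significance should be considered.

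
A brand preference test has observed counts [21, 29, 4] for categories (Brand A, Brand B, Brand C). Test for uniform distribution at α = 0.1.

Expected = 18 each. χ² = Σ(O-E)²/E = 18.111. df = 2, critical value = 4.605. Reject H₀.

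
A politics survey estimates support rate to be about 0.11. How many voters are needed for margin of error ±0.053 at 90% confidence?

n = z²p(1-p)/E² = 1.645²×0.11×0.89/0.053² = 94.3 → n = 95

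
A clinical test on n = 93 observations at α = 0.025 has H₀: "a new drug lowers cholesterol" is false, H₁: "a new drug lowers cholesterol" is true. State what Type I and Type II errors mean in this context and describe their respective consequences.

Type I (false positive): concluding that a new drug lowers cholesterol when it is not — approving an ineffective drug — patients take a useless medication and may skip effective alternatives. Type II (false negative): failing to conclude that a new drug lowers cholesterol when it is — shelving an effective drug — patients miss out on a treatment that would have helped. Which is costlier depends on domain priorities and is a judgement call rather than a statistical fact.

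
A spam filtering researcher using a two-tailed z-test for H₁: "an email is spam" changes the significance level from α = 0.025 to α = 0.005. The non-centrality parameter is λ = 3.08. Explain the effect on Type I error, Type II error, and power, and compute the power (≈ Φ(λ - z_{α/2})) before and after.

Decreasing α from 0.025 to 0.005:
• Type I error rate decreases (α is the Type I rate by definition).
• Critical value moves from z_{α/2} = 2.241 to 2.807, so power = Φ(λ - z_{α/2}) goes from Φ(3.08 - 2.241) = 0.799 to Φ(3.08 - 2.807) = 0.608.
• Type II error rate β = 1 - power therefore increases (0.201 → 0.392).
Appropriate when false positives are costly — here, a legitimate email is sent to the spam folder and the user misses it.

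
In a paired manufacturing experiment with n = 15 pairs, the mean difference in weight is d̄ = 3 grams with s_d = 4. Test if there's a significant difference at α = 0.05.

t = d̄/(s_d/√n) = 3/(4/√15) = 2.905. df = 14, critical t = ±2.145. Reject H₀.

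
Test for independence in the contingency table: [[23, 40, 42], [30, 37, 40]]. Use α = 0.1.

χ² = 1.071. df = 2, critical = 4.605. Fail to reject H₀. No evidence of dependence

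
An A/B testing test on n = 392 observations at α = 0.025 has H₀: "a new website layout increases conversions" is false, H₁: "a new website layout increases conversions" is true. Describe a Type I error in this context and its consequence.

Type I error: rejecting H₀ when it is true — concluding that a new website layout increases conversions when in fact it is not. Consequence: rolling out a layout that doesn't actually help — wasted engineering effort.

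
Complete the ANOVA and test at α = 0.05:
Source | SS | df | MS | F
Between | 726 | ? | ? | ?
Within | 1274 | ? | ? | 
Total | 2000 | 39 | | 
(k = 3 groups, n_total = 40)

df_between = 2, df_within = 37. MS_between = 363.0, MS_within = 34.43. F = 10.542, F_crit ≈ 3.252. Reject H₀.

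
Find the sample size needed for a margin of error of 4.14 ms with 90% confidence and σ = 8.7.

n = (z*σ/E)² = (1.645×8.7/4.14)² = 12.0 → n = 12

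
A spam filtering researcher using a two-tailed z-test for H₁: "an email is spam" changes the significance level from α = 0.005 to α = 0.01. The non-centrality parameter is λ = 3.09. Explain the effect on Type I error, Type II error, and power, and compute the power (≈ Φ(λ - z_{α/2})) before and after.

Increasing α from 0.005 to 0.01:
• Type I error rate increases (α is the Type I rate by definition).
• Critical value moves from z_{α/2} = 2.807 to 2.576, so power = Φ(λ - z_{α/2}) goes from Φ(3.09 - 2.807) = 0.611 to Φ(3.09 - 2.576) = 0.696.
• Type II error rate β = 1 - power therefore decreases (0.389 → 0.304).
Appropriate when false negatives are costly — here, a spam email lands in the inbox.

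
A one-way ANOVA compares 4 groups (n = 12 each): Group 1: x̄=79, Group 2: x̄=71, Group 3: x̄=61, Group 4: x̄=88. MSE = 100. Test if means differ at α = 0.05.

Grand mean = 74.75. SS_between = 4761.0, MS_between = 1587.0. F = 15.87, F_crit ≈ 2.816. Reject H₀.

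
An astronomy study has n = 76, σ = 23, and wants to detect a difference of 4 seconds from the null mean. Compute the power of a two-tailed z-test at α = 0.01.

SE = σ/√n = 23/√76 = 2.638. Non-centrality λ = d/SE = 4/2.638 = 1.516. Power ≈ Φ(λ - z_{α/2}) = Φ(1.516 - 2.576) = Φ(-1.06) = 0.145.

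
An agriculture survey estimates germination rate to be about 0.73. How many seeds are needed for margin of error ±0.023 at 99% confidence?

n = z²p(1-p)/E² = 2.576²×0.73×0.27/0.023² = 2472.4 → n = 2473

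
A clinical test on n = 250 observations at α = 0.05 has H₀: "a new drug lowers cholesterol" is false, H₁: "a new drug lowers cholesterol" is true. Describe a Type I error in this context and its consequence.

Type I error: rejecting H₀ when it is true — concluding that a new drug lowers cholesterol when in fact it is not. Consequence: approving an ineffective drug — patients take a useless medication and may skip effective alternatives.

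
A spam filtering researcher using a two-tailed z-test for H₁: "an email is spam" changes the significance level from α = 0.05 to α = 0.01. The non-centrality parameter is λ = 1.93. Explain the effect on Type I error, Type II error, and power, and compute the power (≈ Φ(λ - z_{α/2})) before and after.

Decreasing α from 0.05 to 0.01:
• Type I error rate decreases (α is the Type I rate by definition).
• Critical value moves from z_{α/2} = 1.96 to 2.576, so power = Φ(λ - z_{α/2}) goes from Φ(1.93 - 1.96) = 0.488 to Φ(1.93 - 2.576) = 0.259.
• Type II error rate β = 1 - power therefore increases (0.512 → 0.741).
Appropriate when false positives are costly — here, a legitimate email is sent to the spam folder and the user misses it.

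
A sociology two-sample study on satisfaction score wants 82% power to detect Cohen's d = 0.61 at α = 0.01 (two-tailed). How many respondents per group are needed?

z_{α/2} = 2.576, z_β = Φ⁻¹(0.82) = 0.915. For medium effect (d = 0.61): n per group = 2(z_{α/2} + z_β)²/d² = 2(2.576 + 0.915)²/0.61² = 65.5 → 66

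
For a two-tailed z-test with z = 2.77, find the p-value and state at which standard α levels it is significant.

p = 2·P(Z > |2.77|) = 2·(1 - Φ(2.77)) ≈ 0.0056. Significant at α = 0.1; Significant at α = 0.05; Significant at α = 0.01.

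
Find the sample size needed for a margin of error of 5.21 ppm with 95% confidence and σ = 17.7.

n = (z*σ/E)² = (1.96×17.7/5.21)² = 44.3 → n = 45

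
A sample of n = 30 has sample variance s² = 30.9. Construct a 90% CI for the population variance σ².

df = 29. χ²_{0.05} = 42.557, χ²_{0.95} = 17.708. CI for σ² = ((n-1)s²/χ²_{α/2}, (n-1)s²/χ²_{1-α/2}) = (29·30.9/42.557, 29·30.9/17.708) = (21.06, 50.6)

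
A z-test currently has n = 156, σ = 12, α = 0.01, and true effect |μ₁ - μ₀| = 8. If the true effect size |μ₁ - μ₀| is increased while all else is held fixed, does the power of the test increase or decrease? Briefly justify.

Power increases: a larger true effect increases the non-centrality λ = |μ₁ - μ₀|/(σ/√n).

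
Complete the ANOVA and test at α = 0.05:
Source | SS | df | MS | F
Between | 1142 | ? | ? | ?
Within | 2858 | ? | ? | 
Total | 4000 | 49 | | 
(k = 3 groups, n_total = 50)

df_between = 2, df_within = 47. MS_between = 571.0, MS_within = 60.81. F = 9.39, F_crit ≈ 3.195. Reject H₀.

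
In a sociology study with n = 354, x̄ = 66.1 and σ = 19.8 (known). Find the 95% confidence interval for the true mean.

CI = x̄ ± z*(σ/√n) = 66.1 ± 1.96(19.8/√354) = 66.1 ± 2.06 = (64.04, 68.16)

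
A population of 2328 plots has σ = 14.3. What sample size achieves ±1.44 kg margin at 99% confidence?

Without FPC: n₀ = (2.576×14.3/1.44)² = 654.393. With FPC: n = n₀N/(n₀+N-1) = 511.0 → n = 511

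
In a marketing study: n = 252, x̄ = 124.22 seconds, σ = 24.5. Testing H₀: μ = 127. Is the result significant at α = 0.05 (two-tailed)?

z = (124.22 - 127)/(24.5/√252) = -1.801. Since |z| ≤ 1.96, not significant at α = 0.05.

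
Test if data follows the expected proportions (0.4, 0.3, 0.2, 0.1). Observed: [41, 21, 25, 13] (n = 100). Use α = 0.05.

Expected: [40.0, 30.0, 20.0, 10.0]. χ² = 4.875. df = 3, critical = 7.815. Fail to reject H₀.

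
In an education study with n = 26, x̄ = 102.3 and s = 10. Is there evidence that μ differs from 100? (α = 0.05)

t = (x̄ - μ₀)/(s/√n) = (102.3 - 100)/(10/√26) = 1.173. df = 25, critical t = ±2.06. Fail to reject H₀.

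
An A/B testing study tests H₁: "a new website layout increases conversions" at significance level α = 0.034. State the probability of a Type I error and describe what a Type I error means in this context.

P(Type I error) = α = 0.034. A Type I error is rejecting H₀ when H₀ is actually true (false positive) — here, concluding that a new website layout increases conversions when in fact this is not the case. Consequence: rolling out a layout that doesn't actually help — wasted engineering effort.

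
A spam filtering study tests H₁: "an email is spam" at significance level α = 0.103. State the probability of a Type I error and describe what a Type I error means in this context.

P(Type I error) = α = 0.103. A Type I error is rejecting H₀ when H₀ is actually true (false positive) — here, concluding that an email is spam when in fact this is not the case. Consequence: a legitimate email is sent to the spam folder and the user misses it.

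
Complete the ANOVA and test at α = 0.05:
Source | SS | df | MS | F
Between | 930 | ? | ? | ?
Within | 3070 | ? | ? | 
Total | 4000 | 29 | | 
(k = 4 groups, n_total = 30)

df_between = 3, df_within = 26. MS_between = 310.0, MS_within = 118.08. F = 2.625, F_crit ≈ 2.975. Fail to reject H₀.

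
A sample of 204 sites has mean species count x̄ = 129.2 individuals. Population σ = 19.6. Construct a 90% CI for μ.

CI = x̄ ± z*(σ/√n) = 129.2 ± 1.645(19.6/√204) = 129.2 ± 2.26 = (126.94, 131.46)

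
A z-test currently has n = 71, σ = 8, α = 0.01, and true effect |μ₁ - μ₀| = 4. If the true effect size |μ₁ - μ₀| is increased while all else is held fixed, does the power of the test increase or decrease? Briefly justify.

Power increases: a larger true effect increases the non-centrality λ = |μ₁ - μ₀|/(σ/√n).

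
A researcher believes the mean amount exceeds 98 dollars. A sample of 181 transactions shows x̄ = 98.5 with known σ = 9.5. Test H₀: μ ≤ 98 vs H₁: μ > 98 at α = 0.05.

z = 0.708. Critical value: 1.645. Fail to reject H₀.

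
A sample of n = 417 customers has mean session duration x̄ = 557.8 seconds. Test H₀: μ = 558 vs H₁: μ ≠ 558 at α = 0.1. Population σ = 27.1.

z = (x̄ - μ₀)/(σ/√n) = (557.8 - 558)/(27.1/√417) = -0.151. Critical value: ±1.645. Since |-0.151| ≤ 1.645, Fail to reject H₀.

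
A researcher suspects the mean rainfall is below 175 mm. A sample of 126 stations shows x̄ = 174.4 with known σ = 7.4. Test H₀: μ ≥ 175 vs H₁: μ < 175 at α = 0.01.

z = -0.91. Critical value: -2.33. Fail to reject H₀.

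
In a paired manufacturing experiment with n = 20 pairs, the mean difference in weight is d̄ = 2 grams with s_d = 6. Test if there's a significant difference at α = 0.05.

t = d̄/(s_d/√n) = 2/(6/√20) = 1.491. df = 19, critical t = ±2.093. Fail to reject H₀.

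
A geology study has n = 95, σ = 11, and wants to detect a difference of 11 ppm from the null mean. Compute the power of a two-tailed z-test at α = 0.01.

SE = σ/√n = 11/√95 = 1.129. Non-centrality λ = d/SE = 11/1.129 = 9.747. Power ≈ Φ(λ - z_{α/2}) = Φ(9.747 - 2.576) = Φ(7.171) = 1.0.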